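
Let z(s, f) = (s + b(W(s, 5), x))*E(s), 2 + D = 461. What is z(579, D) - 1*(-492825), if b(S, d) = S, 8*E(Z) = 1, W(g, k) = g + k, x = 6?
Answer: 3943763/8 ≈ 4.9297e+5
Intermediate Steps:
E(Z) = ⅛ (E(Z) = (⅛)*1 = ⅛)
D = 459 (D = -2 + 461 = 459)
z(s, f) = 5/8 + s/4 (z(s, f) = (s + (s + 5))*(⅛) = (s + (5 + s))*(⅛) = (5 + 2*s)*(⅛) = 5/8 + s/4)
z(579, D) - 1*(-492825) = (5/8 + (¼)*579) - 1*(-492825) = (5/8 + 579/4) + 492825 = 1163/8 + 492825 = 3943763/8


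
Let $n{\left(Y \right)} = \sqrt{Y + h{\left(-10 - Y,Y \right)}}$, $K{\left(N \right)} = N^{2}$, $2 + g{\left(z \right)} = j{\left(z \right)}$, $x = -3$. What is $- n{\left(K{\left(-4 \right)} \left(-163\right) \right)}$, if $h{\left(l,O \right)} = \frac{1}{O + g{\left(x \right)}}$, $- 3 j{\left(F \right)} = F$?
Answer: $- \frac{i \sqrt{17752348257}}{2609} \approx - 51.069 i$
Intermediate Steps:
$j{\left(F \right)} = - \frac{F}{3}$
$g{\left(z \right)} = -2 - \frac{z}{3}$
$h{\left(l,O \right)} = \frac{1}{-1 + O}$ ($h{\left(l,O \right)} = \frac{1}{O - 1} = \frac{1}{-1 + O}$)
$n{\left(Y \right)} = \sqrt{Y + \frac{1}{-1 + Y}}$
$- n{\left(K{\left(-4 \right)} \left(-163\right) \right)} = - \sqrt{\frac{1 + \left(-4\right)^{2} \left(-163\right) \left(-1 + \left(-4\right)^{2} \left(-163\right)\right)}{-1 + \left(-4\right)^{2} \left(-163\right)}} = - \sqrt{\frac{1 + 16 \left(-163\right) \left(-1 + 16 \left(-163\right)\right)}{-1 + 16 \left(-163\right)}} = - \sqrt{\frac{1 - 2608 \left(-1 - 2608\right)}{-1 - 2608}} = - \sqrt{\frac{1 - -6804272}{-2609}} = - \sqrt{- \frac{1 + 6804272}{2609}} = - \sqrt{\left(- \frac{1}{2609}\right) 6804273} = - \sqrt{- \frac{6804273}{2609}} = - \frac{i \sqrt{17752348257}}{2609}$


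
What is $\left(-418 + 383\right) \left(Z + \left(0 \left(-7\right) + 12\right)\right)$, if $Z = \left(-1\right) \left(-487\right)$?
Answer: $-17465$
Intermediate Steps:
$Z = 487$
$\left(-418 + 383\right) \left(Z + \left(0 \left(-7\right) + 12\right)\right) = \left(-418 + 383\right) \left(487 + \left(0 \left(-7\right) + 12\right)\right) = - 35 \left(487 + \left(0 + 12\right)\right) = - 35 \left(487 + 12\right) = \left(-35\right) 499 = -17465$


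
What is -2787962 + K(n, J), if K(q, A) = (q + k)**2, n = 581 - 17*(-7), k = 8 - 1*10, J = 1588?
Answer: -2300758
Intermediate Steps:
k = -2 (k = 8 - 10 = -2)
n = 700 (n = 581 + 119 = 700)
K(q, A) = (-2 + q)**2 (K(q, A) = (q - 2)**2 = (-2 + q)**2)
-2787962 + K(n, J) = -2787962 + (-2 + 700)**2 = -2787962 + 698**2 = -2787962 + 487204 = -2300758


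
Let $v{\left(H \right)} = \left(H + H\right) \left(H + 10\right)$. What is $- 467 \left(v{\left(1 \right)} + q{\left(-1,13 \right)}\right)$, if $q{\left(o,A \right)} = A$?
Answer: $-16345$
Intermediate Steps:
$v{\left(H \right)} = 2 H \left(10 + H\right)$
$- 467 \left(v{\left(1 \right)} + q{\left(-1,13 \right)}\right) = - 467 \left(2 \cdot 1 \left(10 + 1\right) + 13\right) = - 467 \left(2 \cdot 1 \cdot 11 + 13\right) = - 467 \left(22 + 13\right) = \left(-467\right) 35 = -16345$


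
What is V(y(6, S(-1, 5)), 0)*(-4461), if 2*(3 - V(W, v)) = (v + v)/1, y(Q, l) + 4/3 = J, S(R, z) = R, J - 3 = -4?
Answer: -13383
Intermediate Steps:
J = -1 (J = 3 - 4 = -1)
y(Q, l) = -7/3 (y(Q, l) = -4/3 - 1 = -7/3)
V(W, v) = 3 - v (V(W, v) = 3 - (v + v)/(2*1) = 3 - 2*v/2 = 3 - v)
V(y(6, S(-1, 5)), 0)*(-4461) = (3 - 1*0)*(-4461) = (3 + 0)*(-4461) = 3*(-4461) = -13383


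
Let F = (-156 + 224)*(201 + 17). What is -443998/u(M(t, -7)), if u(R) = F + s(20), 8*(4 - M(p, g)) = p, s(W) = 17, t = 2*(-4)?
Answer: -443998/14841 ≈ -29.917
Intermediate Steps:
t = -8
F = 14824 (F = 68*218 = 14824)
M(p, g) = 4 - p/8
u(R) = 14841 (u(R) = 14824 + 17 = 14841)
-443998/u(M(t, -7)) = -443998/14841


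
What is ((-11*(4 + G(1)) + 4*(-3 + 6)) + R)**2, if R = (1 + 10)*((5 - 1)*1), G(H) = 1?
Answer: 1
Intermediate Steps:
R = 44 (R = 11*(4*1) = 11*4 = 44)
((-11*(4 + G(1)) + 4*(-3 + 6)) + R)**2 = ((-11*(4 + 1) + 4*(-3 + 6)) + 44)**2 = ((-11*5 + 4*3) + 44)**2 = ((-55 + 12) + 44)**2 = (-43 + 44)**2 = 1**2 = 1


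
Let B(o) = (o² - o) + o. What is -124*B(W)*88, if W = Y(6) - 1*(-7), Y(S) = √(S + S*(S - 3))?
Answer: -796576 - 305536*√6 ≈ -1.5450e+6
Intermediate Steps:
Y(S) = √(S + S*(-3 + S))
W = 7 + 2*√6 (W = √(6*(-2 + 6)) - 1*(-7) = √(6*4) + 7 = √24 + 7 = 2*√6 + 7 = 7 + 2*√6 ≈ 11.899)
B(o) = o²
-124*B(W)*88 = -124*(7 + 2*√6)²*88 = -10912*(7 + 2*√6)²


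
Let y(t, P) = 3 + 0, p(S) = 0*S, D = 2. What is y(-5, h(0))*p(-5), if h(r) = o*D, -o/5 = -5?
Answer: 0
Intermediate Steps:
o = 25 (o = -5*(-5) = 25)
p(S) = 0
h(r) = 50 (h(r) = 25*2 = 50)
y(t, P) = 3
y(-5, h(0))*p(-5) = 3*0 = 0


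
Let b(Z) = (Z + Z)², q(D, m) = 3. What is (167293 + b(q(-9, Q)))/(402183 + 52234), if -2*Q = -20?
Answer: 167329/454417 ≈ 0.36823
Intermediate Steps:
Q = 10 (Q = -½*(-20) = 10)
b(Z) = 4*Z² (b(Z) = (2*Z)² = 4*Z²)
(167293 + b(q(-9, Q)))/(402183 + 52234) = (167293 + 4*3²)/(402183 + 52234) = (167293 + 4*9)/454417 = (167293 + 36)*(1/454417) = 167329*(1/454417) = 167329/454417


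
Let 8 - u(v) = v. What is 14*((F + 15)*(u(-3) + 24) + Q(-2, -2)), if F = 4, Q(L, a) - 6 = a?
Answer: 9366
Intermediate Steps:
Q(L, a) = 6 + a
u(v) = 8 - v
14*((F + 15)*(u(-3) + 24) + Q(-2, -2)) = 14*((4 + 15)*((8 - 1*(-3)) + 24) + (6 - 2)) = 14*(19*((8 + 3) + 24) + 4) = 14*(19*(11 + 24) + 4) = 14*(19*35 + 4) = 14*(665 + 4) = 14*669 = 9366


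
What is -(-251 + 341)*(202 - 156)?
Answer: -4140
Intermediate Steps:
-(-251 + 341)*(202 - 156) = -90*46 = -1*4140 = -4140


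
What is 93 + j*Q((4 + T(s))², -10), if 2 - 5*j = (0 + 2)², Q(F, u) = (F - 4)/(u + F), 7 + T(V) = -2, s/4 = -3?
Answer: 2311/25 ≈ 92.440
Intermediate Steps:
s = -12 (s = 4*(-3) = -12)
T(V) = -9 (T(V) = -7 - 2 = -9)
Q(F, u) = (-4 + F)/(F + u)
j = -⅖ (j = ⅖ - (0 + 2)²/5 = ⅖ - ⅕*2² = ⅖ - ⅕*4 = ⅖ - ⅘ = -⅖ ≈ -0.40000)
93 + j*Q((4 + T(s))², -10) = 93 - 2*(-4 + (4 - 9)²)/(5*((4 - 9)² - 10)) = 93 - 2*(-4 + (-5)²)/(5*((-5)² - 10)) = 93 - 2*(-4 + 25)/(5*(25 - 10)) = 93 - 2*21/(5*15) = 93 - 2*21/75 = 93 - ⅖*7/5 = 93 - 14/25 = 2311/25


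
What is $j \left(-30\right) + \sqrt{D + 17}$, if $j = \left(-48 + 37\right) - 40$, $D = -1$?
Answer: $1534$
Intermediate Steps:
$j = -51$ ($j = -11 - 40 = -51$)
$j \left(-30\right) + \sqrt{D + 17} = \left(-51\right) \left(-30\right) + \sqrt{-1 + 17} = 1530 + \sqrt{16} = 1530 + 4 = 1534$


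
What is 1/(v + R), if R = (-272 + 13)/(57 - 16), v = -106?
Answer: -41/4605 ≈ -0.0089034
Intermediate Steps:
R = -259/41 ≈ -6.3171
1/(v + R) = 1/(-106 - 259/41) = 1/(-4605/41) = -41/4605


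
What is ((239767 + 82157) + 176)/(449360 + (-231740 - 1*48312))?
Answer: 80525/42327 ≈ 1.9025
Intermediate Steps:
((239767 + 82157) + 176)/(449360 + (-231740 - 1*48312)) = (321924 + 176)/(449360 + (-231740 - 48312)) = 322100/(449360 - 280052) = 322100/169308 = 322100*(1/169308) = 80525/42327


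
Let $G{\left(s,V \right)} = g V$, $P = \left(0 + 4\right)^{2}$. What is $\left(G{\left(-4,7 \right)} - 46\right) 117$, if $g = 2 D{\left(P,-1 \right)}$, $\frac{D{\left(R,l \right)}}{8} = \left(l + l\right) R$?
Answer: $-424710$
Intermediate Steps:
$P = 16$ ($P = 4^{2} = 16$)
$D{\left(R,l \right)} = 16 R l$ ($D{\left(R,l \right)} = 8 \left(l + l\right) R = 8 \cdot 2 l R = 8 \cdot 2 R l = 16 R l$)
$g = -512$ ($g = 2 \cdot 16 \cdot 16 \left(-1\right) = 2 \left(-256\right) = -512$)
$G{\left(s,V \right)} = - 512 V$
$\left(G{\left(-4,7 \right)} - 46\right) 117 = \left(\left(-512\right) 7 - 46\right) 117 = \left(-3584 - 46\right) 117 = \left(-3630\right) 117 = -424710$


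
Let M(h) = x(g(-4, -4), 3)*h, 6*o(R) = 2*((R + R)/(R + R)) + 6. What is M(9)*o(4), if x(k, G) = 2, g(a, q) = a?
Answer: 24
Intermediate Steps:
o(R) = 4/3 (o(R) = (2*((R + R)/(R + R)) + 6)/6 = (2*((2*R)/((2*R))) + 6)/6 = (2*((2*R)*(1/(2*R))) + 6)/6 = (2*1 + 6)/6 = (2 + 6)/6 = (⅙)*8 = 4/3)
M(h) = 2*h
M(9)*o(4) = (2*9)*(4/3) = 18*(4/3) = 24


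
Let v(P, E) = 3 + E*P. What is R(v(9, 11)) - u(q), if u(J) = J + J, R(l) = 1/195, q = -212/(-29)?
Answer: -82651/5655 ≈ -14.616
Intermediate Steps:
q = 212/29 (q = -212*(-1/29) = 212/29 ≈ 7.3103)
R(l) = 1/195
u(J) = 2*J
R(v(9, 11)) - u(q) = 1/195 - 2*212/29 = 1/195 - 1*424/29 = 1/195 - 424/29 = -82651/5655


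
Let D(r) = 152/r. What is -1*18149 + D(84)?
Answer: -381091/21 ≈ -18147.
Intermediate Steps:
-1*18149 + D(84) = -1*18149 + 152/84 = -18149 + 152*(1/84) = -18149 + 38/21 = -381091/21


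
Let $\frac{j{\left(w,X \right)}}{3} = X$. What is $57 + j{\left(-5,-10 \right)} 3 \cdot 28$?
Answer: $-2463$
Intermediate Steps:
$j{\left(w,X \right)} = 3 X$
$57 + j{\left(-5,-10 \right)} 3 \cdot 28 = 57 + 3 \left(-10\right) 3 \cdot 28 = 57 - 2520 = -2463$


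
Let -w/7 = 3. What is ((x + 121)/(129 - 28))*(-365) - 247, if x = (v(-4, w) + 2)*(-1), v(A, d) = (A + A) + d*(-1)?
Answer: -63637/101 ≈ -630.07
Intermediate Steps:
w = -21 (w = -7*3 = -21)
v(A, d) = -d + 2*A (v(A, d) = 2*A - d = -d + 2*A)
x = -15 (x = ((-1*(-21) + 2*(-4)) + 2)*(-1) = ((21 - 8) + 2)*(-1) = (13 + 2)*(-1) = 15*(-1) = -15)
((x + 121)/(129 - 28))*(-365) - 247 = ((-15 + 121)/(129 - 28))*(-365) - 247 = (106/101)*(-365) - 247 = -38690/101 - 247 = -63637/101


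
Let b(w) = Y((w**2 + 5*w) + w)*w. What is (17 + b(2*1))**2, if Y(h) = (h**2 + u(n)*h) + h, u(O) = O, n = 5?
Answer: 519841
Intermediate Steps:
Y(h) = h**2 + 6*h (Y(h) = (h**2 + 5*h) + h = h**2 + 6*h)
b(w) = w*(w**2 + 6*w)*(6 + w**2 + 6*w) (b(w) = (((w**2 + 5*w) + w)*(6 + ((w**2 + 5*w) + w)))*w = ((w**2 + 6*w)*(6 + (w**2 + 6*w)))*w = ((w**2 + 6*w)*(6 + w**2 + 6*w))*w = w*(w**2 + 6*w)*(6 + w**2 + 6*w))
(17 + b(2*1))**2 = (17 + (2*1)**2*(6 + 2*1)*(6 + (2*1)*(6 + 2*1)))**2 = (17 + 2**2*(6 + 2)*(6 + 2*(6 + 2)))**2 = (17 + 4*8*(6 + 2*8))**2 = (17 + 4*8*(6 + 16))**2 = (17 + 4*8*22)**2 = (17 + 704)**2 = 721**2 = 519841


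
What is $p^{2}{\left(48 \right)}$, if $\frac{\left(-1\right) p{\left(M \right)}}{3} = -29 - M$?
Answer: $53361$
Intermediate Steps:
$p{\left(M \right)} = 87 + 3 M$ ($p{\left(M \right)} = - 3 \left(-29 - M\right) = 87 + 3 M$)
$p^{2}{\left(48 \right)} = \left(87 + 3 \cdot 48\right)^{2} = \left(87 + 144\right)^{2} = 231^{2} = 53361$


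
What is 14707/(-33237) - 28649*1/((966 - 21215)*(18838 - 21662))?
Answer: -841945176245/1900597220712 ≈ -0.44299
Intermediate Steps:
14707/(-33237) - 28649*1/((966 - 21215)*(18838 - 21662)) = 14707*(-1/33237) - 28649/((-2824*(-20249))) = -14707/33237 - 28649/57183176 = -841945176245/1900597220712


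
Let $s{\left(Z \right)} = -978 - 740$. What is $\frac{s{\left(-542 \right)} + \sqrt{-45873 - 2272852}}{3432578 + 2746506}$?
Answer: $- \frac{859}{3089542} + \frac{5 i \sqrt{92749}}{6179084} \approx -0.00027803 + 0.00024643 i$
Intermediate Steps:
$s{\left(Z \right)} = -1718$
$\frac{s{\left(-542 \right)} + \sqrt{-45873 - 2272852}}{3432578 + 2746506} = \frac{-1718 + \sqrt{-45873 - 2272852}}{3432578 + 2746506} = \frac{-1718 + \sqrt{-2318725}}{6179084} = \left(-1718 + 5 i \sqrt{92749}\right) \frac{1}{6179084} = - \frac{859}{3089542} + \frac{5 i \sqrt{92749}}{6179084}$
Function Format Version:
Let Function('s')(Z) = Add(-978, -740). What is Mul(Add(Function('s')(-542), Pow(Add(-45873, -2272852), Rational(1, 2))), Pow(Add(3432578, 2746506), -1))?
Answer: Add(Rational(-859, 3089542), Mul(Rational(5, 6179084), I, Pow(92749, Rational(1, 2)))) ≈ Add(-0.00027803, Mul(0.00024643, I))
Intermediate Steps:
Function('s')(Z) = -1718
Mul(Add(Function('s')(-542), Pow(Add(-45873, -2272852), Rational(1, 2))), Pow(Add(3432578, 2746506), -1)) = Mul(Add(-1718, Pow(Add(-45873, -2272852), Rational(1, 2))), Pow(Add(3432578, 2746506), -1)) = Mul(Add(-1718, Pow(-2318725, Rational(1, 2))), Pow(6179084, -1)) = Mul(Add(-1718, Mul(5, I, Pow(92749, Rational(1, 2)))), Rational(1, 6179084)) = Add(Rational(-859, 3089542), Mul(Rational(5, 6179084), I, Pow(92749, Rational(1, 2))))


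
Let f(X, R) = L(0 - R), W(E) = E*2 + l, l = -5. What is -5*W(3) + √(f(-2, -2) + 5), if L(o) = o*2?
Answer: -2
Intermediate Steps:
L(o) = 2*o
W(E) = -5 + 2*E (W(E) = E*2 - 5 = 2*E - 5 = -5 + 2*E)
f(X, R) = -2*R (f(X, R) = 2*(0 - R) = 2*(-R) = -2*R)
-5*W(3) + √(f(-2, -2) + 5) = -5*(-5 + 2*3) + √(-2*(-2) + 5) = -5*(-5 + 6) + √(4 + 5) = -5*1 + √9 = -5 + 3 = -2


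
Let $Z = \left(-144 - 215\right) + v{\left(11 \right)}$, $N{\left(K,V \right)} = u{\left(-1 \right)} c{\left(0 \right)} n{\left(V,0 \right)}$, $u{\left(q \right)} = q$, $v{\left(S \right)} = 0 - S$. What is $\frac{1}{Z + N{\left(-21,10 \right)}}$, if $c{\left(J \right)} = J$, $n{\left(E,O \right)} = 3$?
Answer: $- \frac{1}{370} \approx -0.0027027$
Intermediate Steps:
$v{\left(S \right)} = - S$
$N{\left(K,V \right)} = 0$ ($N{\left(K,V \right)} = \left(-1\right) 0 \cdot 3 = 0 \cdot 3 = 0$)
$Z = -370$ ($Z = \left(-144 - 215\right) - 11 = -359 - 11 = -370$)
$\frac{1}{Z + N{\left(-21,10 \right)}} = \frac{1}{-370 + 0} = \frac{1}{-370} = - \frac{1}{370}$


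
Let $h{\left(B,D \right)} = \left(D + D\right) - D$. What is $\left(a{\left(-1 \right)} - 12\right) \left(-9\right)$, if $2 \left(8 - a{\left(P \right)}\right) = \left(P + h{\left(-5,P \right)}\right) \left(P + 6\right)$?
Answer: $-9$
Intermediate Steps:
$h{\left(B,D \right)} = D$ ($h{\left(B,D \right)} = 2 D - D = D$)
$a{\left(P \right)} = 8 - P \left(6 + P\right)$ ($a{\left(P \right)} = 8 - \frac{\left(P + P\right) \left(P + 6\right)}{2} = 8 - \frac{2 P \left(6 + P\right)}{2} = 8 - P \left(6 + P\right)$)
$\left(a{\left(-1 \right)} - 12\right) \left(-9\right) = \left(\left(8 - \left(-1\right)^{2} - -6\right) - 12\right) \left(-9\right) = \left(\left(8 - 1 + 6\right) - 12\right) \left(-9\right) = \left(13 - 12\right) \left(-9\right) = 1 \left(-9\right) = -9$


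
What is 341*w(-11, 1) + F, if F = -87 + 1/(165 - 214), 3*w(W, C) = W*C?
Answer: -196591/147 ≈ -1337.4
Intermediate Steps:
w(W, C) = C*W/3 (w(W, C) = (W*C)/3 = (C*W)/3 = C*W/3)
F = -4264/49 (F = -87 + 1/(-49) = -87 - 1/49 = -4264/49 ≈ -87.020)
341*w(-11, 1) + F = 341*((1/3)*1*(-11)) - 4264/49 = 341*(-11/3) - 4264/49 = -3751/3 - 4264/49 = -196591/147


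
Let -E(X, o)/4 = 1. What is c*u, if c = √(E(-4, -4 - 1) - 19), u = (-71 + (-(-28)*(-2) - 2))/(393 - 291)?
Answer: -43*I*√23/34 ≈ -6.0653*I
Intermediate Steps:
u = -43/34 (u = (-71 + (-7*8 - 2))/102 = (-71 + (-56 - 2))*(1/102) = (-71 - 58)*(1/102) = -129*1/102 = -43/34 ≈ -1.2647)
E(X, o) = -4 (E(X, o) = -4*1 = -4)
c = I*√23 (c = √(-4 - 19) = √(-23) = I*√23 ≈ 4.7958*I)
c*u = (I*√23)*(-43/34) = -43*I*√23/34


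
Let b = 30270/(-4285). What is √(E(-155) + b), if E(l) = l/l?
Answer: I*√4453829/857 ≈ 2.4626*I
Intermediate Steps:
E(l) = 1
b = -6054/857 (b = 30270*(-1/4285) = -6054/857 ≈ -7.0642)
√(E(-155) + b) = √(1 - 6054/857) = √(-5197/857) = I*√4453829/857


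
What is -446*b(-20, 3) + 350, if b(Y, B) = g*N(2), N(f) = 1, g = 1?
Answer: -96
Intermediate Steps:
b(Y, B) = 1 (b(Y, B) = 1*1 = 1)
-446*b(-20, 3) + 350 = -446*1 + 350 = -446 + 350 = -96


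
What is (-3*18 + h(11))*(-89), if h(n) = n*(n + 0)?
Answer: -5963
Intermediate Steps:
h(n) = n² (h(n) = n*n = n²)
(-3*18 + h(11))*(-89) = (-3*18 + 11²)*(-89) = (-54 + 121)*(-89) = 67*(-89) = -5963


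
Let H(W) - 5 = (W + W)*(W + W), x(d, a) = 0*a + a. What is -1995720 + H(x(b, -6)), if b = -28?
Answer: -1995571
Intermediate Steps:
x(d, a) = a (x(d, a) = 0 + a = a)
H(W) = 5 + 4*W**2 (H(W) = 5 + (W + W)*(W + W) = 5 + (2*W)*(2*W) = 5 + 4*W**2)
-1995720 + H(x(b, -6)) = -1995720 + (5 + 4*(-6)**2) = -1995720 + (5 + 4*36) = -1995720 + (5 + 144) = -1995720 + 149 = -1995571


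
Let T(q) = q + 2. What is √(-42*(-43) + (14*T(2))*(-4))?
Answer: √1582 ≈ 39.774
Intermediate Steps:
T(q) = 2 + q
√(-42*(-43) + (14*T(2))*(-4)) = √(-42*(-43) + (14*(2 + 2))*(-4)) = √(1806 + (14*4)*(-4)) = √(1806 + 56*(-4)) = √(1806 - 224) = √1582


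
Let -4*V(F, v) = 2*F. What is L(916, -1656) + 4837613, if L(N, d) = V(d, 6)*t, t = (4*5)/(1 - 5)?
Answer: 4833473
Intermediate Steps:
V(F, v) = -F/2
t = -5 (t = 20/(-4) = 20*(-¼) = -5)
L(N, d) = 5*d/2 (L(N, d) = -d/2*(-5) = 5*d/2)
L(916, -1656) + 4837613 = (5/2)*(-1656) + 4837613 = -4140 + 4837613 = 4833473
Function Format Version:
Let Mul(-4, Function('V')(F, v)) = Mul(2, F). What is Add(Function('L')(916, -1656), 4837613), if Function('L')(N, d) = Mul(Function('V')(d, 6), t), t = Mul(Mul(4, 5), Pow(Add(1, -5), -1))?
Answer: 4833473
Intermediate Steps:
Function('V')(F, v) = Mul(Rational(-1, 2), F) (Function('V')(F, v) = Mul(Rational(-1, 4), Mul(2, F)) = Mul(Rational(-1, 2), F))
t = -5 (t = Mul(20, Pow(-4, -1)) = Mul(20, Rational(-1, 4)) = -5)
Function('L')(N, d) = Mul(Rational(5, 2), d) (Function('L')(N, d) = Mul(Mul(Rational(-1, 2), d), -5) = Mul(Rational(5, 2), d))
Add(Function('L')(916, -1656), 4837613) = Add(Mul(Rational(5, 2), -1656), 4837613) = Add(-4140, 4837613) = 4833473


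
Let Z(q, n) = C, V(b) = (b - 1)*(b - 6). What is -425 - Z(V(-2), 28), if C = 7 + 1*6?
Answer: -438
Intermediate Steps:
V(b) = (-1 + b)*(-6 + b)
C = 13 (C = 7 + 6 = 13)
Z(q, n) = 13
-425 - Z(V(-2), 28) = -425 - 1*13 = -425 - 13 = -438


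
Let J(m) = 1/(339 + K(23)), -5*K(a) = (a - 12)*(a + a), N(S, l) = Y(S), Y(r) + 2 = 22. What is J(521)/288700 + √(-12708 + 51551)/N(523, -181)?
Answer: 1/68652860 + √38843/20 ≈ 9.8543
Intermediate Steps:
Y(r) = 20 (Y(r) = -2 + 22 = 20)
N(S, l) = 20
K(a) = -2*a*(-12 + a)/5 (K(a) = -(a - 12)*(a + a)/5 = -(-12 + a)*2*a/5 = -2*a*(-12 + a)/5)
J(m) = 5/1189 (J(m) = 1/(339 + (⅖)*23*(12 - 1*23)) = 1/(339 + (⅖)*23*(12 - 23)) = 1/(339 + (⅖)*23*(-11)) = 1/(339 - 506/5) = 1/(1189/5) = 5/1189)
J(521)/288700 + √(-12708 + 51551)/N(523, -181) = (5/1189)/288700 + √(-12708 + 51551)/20 = (5/1189)*(1/288700) + √38843*(1/20) = 1/68652860 + √38843/20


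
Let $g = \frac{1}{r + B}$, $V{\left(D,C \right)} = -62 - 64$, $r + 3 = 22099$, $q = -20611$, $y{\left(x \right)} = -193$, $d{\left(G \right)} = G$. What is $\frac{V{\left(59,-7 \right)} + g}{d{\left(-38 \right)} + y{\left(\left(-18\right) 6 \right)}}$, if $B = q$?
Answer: $\frac{187109}{343035} \approx 0.54545$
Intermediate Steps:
$r = 22096$ ($r = -3 + 22099 = 22096$)
$B = -20611$
$V{\left(D,C \right)} = -126$
$g = \frac{1}{1485}$ ($g = \frac{1}{22096 - 20611} = \frac{1}{1485} \approx 0.0006734$)
$\frac{V{\left(59,-7 \right)} + g}{d{\left(-38 \right)} + y{\left(\left(-18\right) 6 \right)}} = \frac{-126 + \frac{1}{1485}}{-38 - 193} = - \frac{187109}{1485 \left(-231\right)} = \left(- \frac{187109}{1485}\right) \left(- \frac{1}{231}\right) = \frac{187109}{343035}$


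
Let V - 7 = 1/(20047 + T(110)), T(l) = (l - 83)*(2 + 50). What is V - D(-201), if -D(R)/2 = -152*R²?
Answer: -263458972546/21451 ≈ -1.2282e+7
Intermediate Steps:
T(l) = -4316 + 52*l (T(l) = (-83 + l)*52 = -4316 + 52*l)
D(R) = 304*R² (D(R) = -(-304)*R² = 304*R²)
V = 150158/21451 (V = 7 + 1/(20047 + (-4316 + 52*110)) = 7 + 1/(20047 + (-4316 + 5720)) = 7 + 1/(20047 + 1404) = 7 + 1/21451 = 150158/21451 ≈ 7.0000)
V - D(-201) = 150158/21451 - 304*(-201)² = 150158/21451 - 304*40401 = 150158/21451 - 1*12281904 = 150158/21451 - 12281904 = -263458972546/21451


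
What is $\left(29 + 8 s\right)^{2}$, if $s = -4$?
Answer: $9$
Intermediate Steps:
$\left(29 + 8 s\right)^{2} = \left(29 + 8 \left(-4\right)\right)^{2} = \left(29 - 32\right)^{2} = \left(-3\right)^{2} = 9$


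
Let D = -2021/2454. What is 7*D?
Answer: -14147/2454 ≈ -5.7649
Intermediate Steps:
D = -2021/2454 (D = -2021*1/2454 = -2021/2454 ≈ -0.82355)
7*D = 7*(-2021/2454) = -14147/2454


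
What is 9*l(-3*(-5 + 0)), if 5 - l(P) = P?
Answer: -90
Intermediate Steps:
l(P) = 5 - P
9*l(-3*(-5 + 0)) = 9*(5 - (-3)*(-5 + 0)) = 9*(5 - (-3)*(-5)) = 9*(5 - 1*15) = 9*(5 - 15) = 9*(-10) = -90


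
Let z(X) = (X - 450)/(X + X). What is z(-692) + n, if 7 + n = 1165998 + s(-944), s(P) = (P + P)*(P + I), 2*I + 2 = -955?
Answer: 2665356903/692 ≈ 3.8517e+6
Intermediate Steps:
I = -957/2 (I = -1 + (½)*(-955) = -1 - 955/2 = -957/2 ≈ -478.50)
s(P) = 2*P*(-957/2 + P) (s(P) = (P + P)*(P - 957/2) = (2*P)*(-957/2 + P) = 2*P*(-957/2 + P))
z(X) = (-450 + X)/(2*X) (z(X) = (-450 + X)/((2*X)) = (-450 + X)*(1/(2*X)) = (-450 + X)/(2*X))
n = 3851671 (n = -7 + (1165998 - 944*(-957 + 2*(-944))) = -7 + (1165998 - 944*(-957 - 1888)) = -7 + (1165998 - 944*(-2845)) = -7 + (1165998 + 2685680) = -7 + 3851678 = 3851671)
z(-692) + n = (½)*(-450 - 692)/(-692) + 3851671 = (½)*(-1/692)*(-1142) + 3851671 = 571/692 + 3851671 = 2665356903/692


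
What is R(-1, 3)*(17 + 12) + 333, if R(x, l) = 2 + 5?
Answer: 536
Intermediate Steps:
R(x, l) = 7
R(-1, 3)*(17 + 12) + 333 = 7*(17 + 12) + 333 = 7*29 + 333 = 203 + 333 = 536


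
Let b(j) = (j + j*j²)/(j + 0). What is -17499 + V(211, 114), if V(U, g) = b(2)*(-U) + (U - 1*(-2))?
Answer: -18341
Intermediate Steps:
b(j) = (j + j³)/j
V(U, g) = 2 - 4*U (V(U, g) = (1 + 2²)*(-U) + (U - 1*(-2)) = (1 + 4)*(-U) + (U + 2) = 5*(-U) + (2 + U) = -5*U + (2 + U) = 2 - 4*U)
-17499 + V(211, 114) = -17499 + (2 - 4*211) = -17499 + (2 - 844) = -17499 - 842 = -18341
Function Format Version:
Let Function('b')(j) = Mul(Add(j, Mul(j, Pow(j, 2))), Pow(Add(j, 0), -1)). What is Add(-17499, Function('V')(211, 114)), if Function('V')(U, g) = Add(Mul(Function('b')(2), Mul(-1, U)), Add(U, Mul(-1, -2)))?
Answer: -18341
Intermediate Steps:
Function('b')(j) = Mul(Pow(j, -1), Add(j, Pow(j, 3))) (Function('b')(j) = Mul(Add(j, Pow(j, 3)), Pow(j, -1)) = Mul(Pow(j, -1), Add(j, Pow(j, 3))))
Function('V')(U, g) = Add(2, Mul(-4, U)) (Function('V')(U, g) = Add(Mul(Add(1, Pow(2, 2)), Mul(-1, U)), Add(U, Mul(-1, -2))) = Add(Mul(Add(1, 4), Mul(-1, U)), Add(U, 2)) = Add(Mul(5, Mul(-1, U)), Add(2, U)) = Add(Mul(-5, U), Add(2, U)) = Add(2, Mul(-4, U)))
Add(-17499, Function('V')(211, 114)) = Add(-17499, Add(2, Mul(-4, 211))) = Add(-17499, Add(2, -844)) = Add(-17499, -842) = -18341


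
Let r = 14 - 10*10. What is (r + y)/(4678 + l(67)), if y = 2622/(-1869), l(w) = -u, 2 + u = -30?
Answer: -27226/1467165 ≈ -0.018557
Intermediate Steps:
r = -86 (r = 14 - 100 = -86)
u = -32 (u = -2 - 30 = -32)
l(w) = 32 (l(w) = -1*(-32) = 32)
y = -874/623 (y = 2622*(-1/1869) = -874/623 ≈ -1.4029)
(r + y)/(4678 + l(67)) = (-86 - 874/623)/(4678 + 32) = -54452/623/4710 = -54452/623*1/4710 = -27226/1467165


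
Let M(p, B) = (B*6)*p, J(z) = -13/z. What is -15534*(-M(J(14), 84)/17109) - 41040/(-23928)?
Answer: -802093986/1895297 ≈ -423.20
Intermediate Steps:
M(p, B) = 6*B*p (M(p, B) = (6*B)*p = 6*B*p)
-15534*(-M(J(14), 84)/17109) - 41040/(-23928) = -15534/((-17109/(6*84*(-13/14)))) - 41040/(-23928) = -15534/((-17109/(6*84*(-13*1/14)))) - 41040*(-1/23928) = -15534/((-17109/(6*84*(-13/14)))) + 1710/997 = -15534/((-17109/(-468))) + 1710/997 = -15534/((-17109*(-1/468))) + 1710/997 = -15534/1901/52 + 1710/997 = -15534*52/1901 + 1710/997 = -807768/1901 + 1710/997 = -802093986/1895297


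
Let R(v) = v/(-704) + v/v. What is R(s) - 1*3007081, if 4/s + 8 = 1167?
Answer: -613396206721/203984 ≈ -3.0071e+6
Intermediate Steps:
s = 4/1159 (s = 4/(-8 + 1167) = 4/1159 ≈ 0.0034513)
R(v) = 1 - v/704 (R(v) = v*(-1/704) + 1 = -v/704 + 1 = 1 - v/704)
R(s) - 1*3007081 = (1 - 1/704*4/1159) - 1*3007081 = (1 - 1/203984) - 3007081 = 203983/203984 - 3007081 = -613396206721/203984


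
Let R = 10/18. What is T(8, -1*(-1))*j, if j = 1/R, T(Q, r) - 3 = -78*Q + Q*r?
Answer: -5517/5 ≈ -1103.4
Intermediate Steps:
R = 5/9 (R = 10*(1/18) = 5/9 ≈ 0.55556)
T(Q, r) = 3 - 78*Q + Q*r (T(Q, r) = 3 + (-78*Q + Q*r) = 3 - 78*Q + Q*r)
j = 9/5 (j = 1/(5/9) = 9/5 ≈ 1.8000)
T(8, -1*(-1))*j = (3 - 78*8 + 8*(-1*(-1)))*(9/5) = (3 - 624 + 8*1)*(9/5) = (3 - 624 + 8)*(9/5) = -613*9/5 = -5517/5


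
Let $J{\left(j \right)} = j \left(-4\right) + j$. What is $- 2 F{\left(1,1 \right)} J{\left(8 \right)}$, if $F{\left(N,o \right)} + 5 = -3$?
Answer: $-384$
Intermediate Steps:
$F{\left(N,o \right)} = -8$ ($F{\left(N,o \right)} = -5 - 3 = -8$)
$J{\left(j \right)} = - 3 j$ ($J{\left(j \right)} = - 4 j + j = - 3 j$)
$- 2 F{\left(1,1 \right)} J{\left(8 \right)} = \left(-2\right) \left(-8\right) \left(\left(-3\right) 8\right) = 16 \left(-24\right) = -384$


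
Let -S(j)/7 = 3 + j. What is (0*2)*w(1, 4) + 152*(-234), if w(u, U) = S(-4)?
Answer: -35568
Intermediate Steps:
S(j) = -21 - 7*j (S(j) = -7*(3 + j) = -21 - 7*j)
w(u, U) = 7 (w(u, U) = -21 - 7*(-4) = -21 + 28 = 7)
(0*2)*w(1, 4) + 152*(-234) = (0*2)*7 + 152*(-234) = 0*7 - 35568 = 0 - 35568 = -35568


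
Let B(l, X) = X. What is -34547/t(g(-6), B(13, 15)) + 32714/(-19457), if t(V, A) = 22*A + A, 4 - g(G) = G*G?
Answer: -683467309/6712665 ≈ -101.82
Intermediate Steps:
g(G) = 4 - G**2 (g(G) = 4 - G*G = 4 - G**2)
t(V, A) = 23*A
-34547/t(g(-6), B(13, 15)) + 32714/(-19457) = -34547/(23*15) + 32714/(-19457) = -34547/345 + 32714*(-1/19457) = -34547*1/345 - 32714/19457 = -34547/345 - 32714/19457 = -683467309/6712665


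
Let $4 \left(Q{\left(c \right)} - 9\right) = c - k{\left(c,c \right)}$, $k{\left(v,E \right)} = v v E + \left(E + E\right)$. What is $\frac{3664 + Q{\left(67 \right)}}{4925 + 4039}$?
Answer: $- \frac{143069}{17928} \approx -7.9802$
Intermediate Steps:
$k{\left(v,E \right)} = 2 E + E v^{2}$ ($k{\left(v,E \right)} = v^{2} E + 2 E = E v^{2} + 2 E = 2 E + E v^{2}$)
$Q{\left(c \right)} = 9 + \frac{c}{4} - \frac{c \left(2 + c^{2}\right)}{4}$ ($Q{\left(c \right)} = 9 + \frac{c - c \left(2 + c^{2}\right)}{4} = 9 - \left(- \frac{c}{4} + \frac{c \left(2 + c^{2}\right)}{4}\right) = 9 + \frac{c}{4} - \frac{c \left(2 + c^{2}\right)}{4}$)
$\frac{3664 + Q{\left(67 \right)}}{4925 + 4039} = \frac{3664 - \left(\frac{31}{4} + \frac{300763}{4}\right)}{4925 + 4039} = \frac{3664 - \frac{150397}{2}}{8964} = \left(3664 - \frac{150397}{2}\right) \frac{1}{8964} = \left(- \frac{143069}{2}\right) \frac{1}{8964} = - \frac{143069}{17928}$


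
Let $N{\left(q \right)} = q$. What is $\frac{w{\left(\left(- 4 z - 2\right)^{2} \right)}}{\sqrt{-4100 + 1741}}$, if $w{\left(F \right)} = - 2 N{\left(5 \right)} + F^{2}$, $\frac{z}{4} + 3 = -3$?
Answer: $- \frac{78074886 i \sqrt{2359}}{2359} \approx - 1.6075 \cdot 10^{6} i$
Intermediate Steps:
$z = -24$ ($z = -12 + 4 \left(-3\right) = -12 - 12 = -24$)
$w{\left(F \right)} = -10 + F^{2}$ ($w{\left(F \right)} = \left(-2\right) 5 + F^{2} = -10 + F^{2}$)
$\frac{w{\left(\left(- 4 z - 2\right)^{2} \right)}}{\sqrt{-4100 + 1741}} = \frac{-10 + \left(\left(\left(-4\right) \left(-24\right) - 2\right)^{2}\right)^{2}}{\sqrt{-4100 + 1741}} = \frac{-10 + \left(\left(96 - 2\right)^{2}\right)^{2}}{\sqrt{-2359}} = \frac{-10 + \left(94^{2}\right)^{2}}{i \sqrt{2359}} = \left(-10 + 8836^{2}\right) \left(- \frac{i \sqrt{2359}}{2359}\right) = \left(-10 + 78074896\right) \left(- \frac{i \sqrt{2359}}{2359}\right) = 78074886 \left(- \frac{i \sqrt{2359}}{2359}\right) = - \frac{78074886 i \sqrt{2359}}{2359}$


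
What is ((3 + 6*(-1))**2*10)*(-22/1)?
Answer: -1980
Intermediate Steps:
((3 + 6*(-1))**2*10)*(-22/1) = ((3 - 6)**2*10)*(-22*1) = ((-3)**2*10)*(-22) = (9*10)*(-22) = 90*(-22) = -1980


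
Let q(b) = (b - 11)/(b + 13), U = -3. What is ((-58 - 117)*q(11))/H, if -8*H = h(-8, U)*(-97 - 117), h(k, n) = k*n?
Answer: 0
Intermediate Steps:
q(b) = (-11 + b)/(13 + b)
H = 642 (H = -(-8*(-3))*(-97 - 117)/8 = -3*(-214) = -1/8*(-5136) = 642)
((-58 - 117)*q(11))/H = ((-58 - 117)*((-11 + 11)/(13 + 11)))/642 = -175*0/24*(1/642) = -175*0*(1/642) = 0*(1/642) = 0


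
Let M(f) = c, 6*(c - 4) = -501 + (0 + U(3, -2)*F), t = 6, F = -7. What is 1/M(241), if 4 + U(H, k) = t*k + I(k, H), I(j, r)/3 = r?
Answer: -3/214 ≈ -0.014019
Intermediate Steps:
I(j, r) = 3*r
U(H, k) = -4 + 3*H + 6*k (U(H, k) = -4 + (6*k + 3*H) = -4 + (3*H + 6*k) = -4 + 3*H + 6*k)
c = -214/3 (c = 4 + (-501 + (0 + (-4 + 3*3 + 6*(-2))*(-7)))/6 = 4 + (-501 + (0 + (-4 + 9 - 12)*(-7)))/6 = 4 + (-501 + (0 - 7*(-7)))/6 = 4 + (-501 + (0 + 49))/6 = 4 + (-501 + 49)/6 = 4 + (⅙)*(-452) = 4 - 226/3 = -214/3 ≈ -71.333)
M(f) = -214/3
1/M(241) = 1/(-214/3) = -3/214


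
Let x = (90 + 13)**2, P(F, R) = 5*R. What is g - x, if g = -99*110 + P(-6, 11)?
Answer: -21444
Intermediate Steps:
x = 10609 (x = 103**2 = 10609)
g = -10835 (g = -99*110 + 5*11 = -10890 + 55 = -10835)
g - x = -10835 - 1*10609 = -10835 - 10609 = -21444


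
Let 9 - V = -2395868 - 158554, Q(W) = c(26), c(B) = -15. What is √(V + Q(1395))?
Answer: 108*√219 ≈ 1598.3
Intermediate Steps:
Q(W) = -15
V = 2554431 (V = 9 - (-2395868 - 158554) = 9 - 1*(-2554422) = 9 + 2554422 = 2554431)
√(V + Q(1395)) = √(2554431 - 15) = √2554416 = 108*√219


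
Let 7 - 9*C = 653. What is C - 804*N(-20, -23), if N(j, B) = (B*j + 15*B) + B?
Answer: -666358/9 ≈ -74040.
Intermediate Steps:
C = -646/9 (C = 7/9 - 1/9*653 = 7/9 - 653/9 = -646/9 ≈ -71.778)
N(j, B) = 16*B + B*j (N(j, B) = (15*B + B*j) + B = 16*B + B*j)
C - 804*N(-20, -23) = -646/9 - (-18492)*(16 - 20) = -646/9 - (-18492)*(-4) = -646/9 - 804*92 = -646/9 - 73968 = -666358/9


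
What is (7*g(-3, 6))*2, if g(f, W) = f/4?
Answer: -21/2 ≈ -10.500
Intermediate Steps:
g(f, W) = f/4 (g(f, W) = f*(1/4) = f/4)
(7*g(-3, 6))*2 = (7*((1/4)*(-3)))*2 = (7*(-3/4))*2 = -21/4*2 = -21/2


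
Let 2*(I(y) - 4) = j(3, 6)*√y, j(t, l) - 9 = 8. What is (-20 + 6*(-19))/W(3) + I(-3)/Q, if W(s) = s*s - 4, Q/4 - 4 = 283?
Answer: -38453/1435 + 17*I*√3/2296 ≈ -26.797 + 0.012824*I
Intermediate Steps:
Q = 1148 (Q = 16 + 4*283 = 16 + 1132 = 1148)
j(t, l) = 17 (j(t, l) = 9 + 8 = 17)
W(s) = -4 + s² (W(s) = s² - 4 = -4 + s²)
I(y) = 4 + 17*√y/2 (I(y) = 4 + (17*√y)/2 = 4 + 17*√y/2)
(-20 + 6*(-19))/W(3) + I(-3)/Q = (-20 + 6*(-19))/(-4 + 3²) + (4 + 17*√(-3)/2)/1148 = (-20 - 114)/(-4 + 9) + (4 + 17*(I*√3)/2)*(1/1148) = -134/5 + (4 + 17*I*√3/2)*(1/1148) = -134*⅕ + (1/287 + 17*I*√3/2296) = -134/5 + (1/287 + 17*I*√3/2296) = -38453/1435 + 17*I*√3/2296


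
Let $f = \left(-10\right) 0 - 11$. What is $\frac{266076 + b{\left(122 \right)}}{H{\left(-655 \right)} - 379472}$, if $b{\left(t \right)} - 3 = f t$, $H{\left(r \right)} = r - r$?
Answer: $- \frac{264737}{379472} \approx -0.69765$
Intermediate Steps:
$H{\left(r \right)} = 0$
$f = -11$ ($f = 0 - 11 = -11$)
$b{\left(t \right)} = 3 - 11 t$
$\frac{266076 + b{\left(122 \right)}}{H{\left(-655 \right)} - 379472} = \frac{266076 + \left(3 - 1342\right)}{0 - 379472} = \frac{266076 + \left(3 - 1342\right)}{-379472} = \left(266076 - 1339\right) \left(- \frac{1}{379472}\right) = 264737 \left(- \frac{1}{379472}\right) = - \frac{264737}{379472}$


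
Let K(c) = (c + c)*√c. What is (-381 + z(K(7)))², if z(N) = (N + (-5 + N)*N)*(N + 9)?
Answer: 2490854753 + 242366432*√7 ≈ 3.1321e+9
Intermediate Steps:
K(c) = 2*c^(3/2) (K(c) = (2*c)*√c = 2*c^(3/2))
z(N) = (9 + N)*(N + N*(-5 + N)) (z(N) = (N + N*(-5 + N))*(9 + N) = (9 + N)*(N + N*(-5 + N)))
(-381 + z(K(7)))² = (-381 + (2*7^(3/2))*(-36 + (2*7^(3/2))² + 5*(2*7^(3/2))))² = (-381 + (2*(7*√7))*(-36 + (2*(7*√7))² + 5*(2*(7*√7))))² = (-381 + (14*√7)*(-36 + (14*√7)² + 5*(14*√7)))² = (-381 + (14*√7)*(-36 + 1372 + 70*√7))² = (-381 + (14*√7)*(1336 + 70*√7))² = (-381 + 14*√7*(1336 + 70*√7))²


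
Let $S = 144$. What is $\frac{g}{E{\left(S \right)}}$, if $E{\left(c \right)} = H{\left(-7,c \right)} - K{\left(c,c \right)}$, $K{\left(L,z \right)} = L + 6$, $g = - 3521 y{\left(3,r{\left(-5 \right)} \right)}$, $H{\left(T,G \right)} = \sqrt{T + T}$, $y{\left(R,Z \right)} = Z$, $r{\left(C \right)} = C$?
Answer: $- \frac{1320375}{11257} - \frac{17605 i \sqrt{14}}{22514} \approx -117.29 - 2.9258 i$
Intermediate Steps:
$H{\left(T,G \right)} = \sqrt{2} \sqrt{T}$ ($H{\left(T,G \right)} = \sqrt{2 T} = \sqrt{2} \sqrt{T}$)
$g = 17605$ ($g = \left(-3521\right) \left(-5\right) = 17605$)
$K{\left(L,z \right)} = 6 + L$
$E{\left(c \right)} = -6 - c + i \sqrt{14}$ ($E{\left(c \right)} = \sqrt{2} \sqrt{-7} - \left(6 + c\right) = \sqrt{2} i \sqrt{7} - \left(6 + c\right) = i \sqrt{14} - \left(6 + c\right) = -6 - c + i \sqrt{14}$)
$\frac{g}{E{\left(S \right)}} = \frac{17605}{-6 - 144 + i \sqrt{14}} = \frac{17605}{-150 + i \sqrt{14}}$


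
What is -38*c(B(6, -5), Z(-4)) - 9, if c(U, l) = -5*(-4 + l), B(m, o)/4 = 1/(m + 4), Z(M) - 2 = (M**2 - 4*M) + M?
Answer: 4931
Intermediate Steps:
Z(M) = 2 + M**2 - 3*M (Z(M) = 2 + ((M**2 - 4*M) + M) = 2 + (M**2 - 3*M) = 2 + M**2 - 3*M)
B(m, o) = 4/(4 + m) (B(m, o) = 4/(m + 4) = 4/(4 + m))
c(U, l) = 20 - 5*l
-38*c(B(6, -5), Z(-4)) - 9 = -38*(20 - 5*(2 + (-4)**2 - 3*(-4))) - 9 = -38*(20 - 5*(2 + 16 + 12)) - 9 = -38*(20 - 5*30) - 9 = -38*(20 - 150) - 9 = -38*(-130) - 9 = 4940 - 9 = 4931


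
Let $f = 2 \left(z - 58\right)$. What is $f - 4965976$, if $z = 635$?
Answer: $-4964822$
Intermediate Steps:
$f = 1154$ ($f = 2 \left(635 - 58\right) = 2 \cdot 577 = 1154$)
$f - 4965976 = 1154 - 4965976 = -4964822$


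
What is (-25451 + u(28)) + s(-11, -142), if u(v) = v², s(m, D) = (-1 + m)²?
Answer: -24523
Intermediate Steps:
(-25451 + u(28)) + s(-11, -142) = (-25451 + 28²) + (-1 - 11)² = (-25451 + 784) + (-12)² = -24667 + 144 = -24523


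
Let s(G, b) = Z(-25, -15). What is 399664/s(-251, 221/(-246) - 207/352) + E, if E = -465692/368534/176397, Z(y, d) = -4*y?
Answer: 3247684245814934/812603649975 ≈ 3996.6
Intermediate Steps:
s(G, b) = 100 (s(G, b) = -4*(-25) = 100)
E = -232846/32504145999 (E = -465692*1/368534*(1/176397) = -232846/184267*1/176397 = -232846/32504145999 ≈ -7.1636e-6)
399664/s(-251, 221/(-246) - 207/352) + E = 399664/100 - 232846/32504145999 = 399664*(1/100) - 232846/32504145999 = 99916/25 - 232846/32504145999 = 3247684245814934/812603649975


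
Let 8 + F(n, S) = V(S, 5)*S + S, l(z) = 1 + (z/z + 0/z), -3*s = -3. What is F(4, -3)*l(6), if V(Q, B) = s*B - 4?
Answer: -28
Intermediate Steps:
s = 1 (s = -1/3*(-3) = 1)
V(Q, B) = -4 + B (V(Q, B) = 1*B - 4 = B - 4 = -4 + B)
l(z) = 2 (l(z) = 1 + (1 + 0) = 1 + 1 = 2)
F(n, S) = -8 + 2*S (F(n, S) = -8 + ((-4 + 5)*S + S) = -8 + (1*S + S) = -8 + (S + S) = -8 + 2*S)
F(4, -3)*l(6) = (-8 + 2*(-3))*2 = (-8 - 6)*2 = -14*2 = -28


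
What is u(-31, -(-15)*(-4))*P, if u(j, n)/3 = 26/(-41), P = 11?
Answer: -858/41 ≈ -20.927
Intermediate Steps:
u(j, n) = -78/41 (u(j, n) = 3*(26/(-41)) = 3*(26*(-1/41)) = 3*(-26/41) = -78/41)
u(-31, -(-15)*(-4))*P = -78/41*11 = -858/41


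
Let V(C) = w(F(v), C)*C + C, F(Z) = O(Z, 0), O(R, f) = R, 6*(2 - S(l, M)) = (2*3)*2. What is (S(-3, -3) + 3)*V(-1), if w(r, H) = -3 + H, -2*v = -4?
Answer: 9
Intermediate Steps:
S(l, M) = 0 (S(l, M) = 2 - 2*3*2/6 = 2 - 2 = 0)
v = 2 (v = -1/2*(-4) = 2)
F(Z) = Z
V(C) = C + C*(-3 + C) (V(C) = (-3 + C)*C + C = C*(-3 + C) + C = C + C*(-3 + C))
(S(-3, -3) + 3)*V(-1) = (0 + 3)*(-(-2 - 1)) = 3*(-1*(-3)) = 3*3 = 9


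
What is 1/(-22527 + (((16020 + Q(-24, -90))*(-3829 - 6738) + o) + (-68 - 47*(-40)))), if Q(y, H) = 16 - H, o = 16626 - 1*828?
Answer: -1/170408359 ≈ -5.8683e-9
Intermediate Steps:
o = 15798 (o = 16626 - 828 = 15798)
1/(-22527 + (((16020 + Q(-24, -90))*(-3829 - 6738) + o) + (-68 - 47*(-40)))) = 1/(-22527 + (((16020 + (16 - 1*(-90)))*(-3829 - 6738) + 15798) + (-68 - 47*(-40)))) = 1/(-22527 + (((16020 + (16 + 90))*(-10567) + 15798) + (-68 + 1880))) = 1/(-22527 + (((16020 + 106)*(-10567) + 15798) + 1812)) = 1/(-22527 + ((16126*(-10567) + 15798) + 1812)) = 1/(-22527 + ((-170403442 + 15798) + 1812)) = 1/(-22527 + (-170387644 + 1812)) = 1/(-22527 - 170385832) = 1/(-170408359) = -1/170408359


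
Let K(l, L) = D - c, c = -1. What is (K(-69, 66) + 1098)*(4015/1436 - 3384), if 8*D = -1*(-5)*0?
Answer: -5336094491/1436 ≈ -3.7159e+6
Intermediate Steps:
D = 0 (D = (-1*(-5)*0)/8 = (5*0)/8 = (⅛)*0 = 0)
K(l, L) = 1 (K(l, L) = 0 - 1*(-1) = 0 + 1 = 1)
(K(-69, 66) + 1098)*(4015/1436 - 3384) = (1 + 1098)*(4015/1436 - 3384) = 1099*(4015*(1/1436) - 3384) = 1099*(4015/1436 - 3384) = 1099*(-4855409/1436) = -5336094491/1436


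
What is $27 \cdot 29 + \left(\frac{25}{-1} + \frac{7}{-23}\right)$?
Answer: $\frac{17427}{23} \approx 757.7$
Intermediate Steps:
$27 \cdot 29 + \left(\frac{25}{-1} + \frac{7}{-23}\right) = 783 + \left(25 \left(-1\right) + 7 \left(- \frac{1}{23}\right)\right) = 783 - \frac{582}{23} = \frac{17427}{23}$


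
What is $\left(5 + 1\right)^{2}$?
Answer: $36$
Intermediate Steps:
$\left(5 + 1\right)^{2} = 6^{2} = 36$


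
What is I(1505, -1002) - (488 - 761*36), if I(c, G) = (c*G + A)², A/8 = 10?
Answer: 2273852911808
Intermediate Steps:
A = 80 (A = 8*10 = 80)
I(c, G) = (80 + G*c)² (I(c, G) = (c*G + 80)² = (G*c + 80)² = (80 + G*c)²)
I(1505, -1002) - (488 - 761*36) = (80 - 1002*1505)² - (488 - 761*36) = (80 - 1508010)² - (488 - 27396) = (-1507930)² - 1*(-26908) = 2273852884900 + 26908 = 2273852911808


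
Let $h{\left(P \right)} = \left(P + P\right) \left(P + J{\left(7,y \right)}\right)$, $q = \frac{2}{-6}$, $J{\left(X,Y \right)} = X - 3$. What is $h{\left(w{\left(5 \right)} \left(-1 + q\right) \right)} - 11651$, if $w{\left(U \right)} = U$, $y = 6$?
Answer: $- \frac{104539}{9} \approx -11615.0$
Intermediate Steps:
$J{\left(X,Y \right)} = -3 + X$
$q = - \frac{1}{3}$ ($q = 2 \left(- \frac{1}{6}\right) = - \frac{1}{3} \approx -0.33333$)
$h{\left(P \right)} = 2 P \left(4 + P\right)$ ($h{\left(P \right)} = \left(P + P\right) \left(P + \left(-3 + 7\right)\right) = 2 P \left(P + 4\right) = 2 P \left(4 + P\right)$)
$h{\left(w{\left(5 \right)} \left(-1 + q\right) \right)} - 11651 = 2 \cdot 5 \left(-1 - \frac{1}{3}\right) \left(4 + 5 \left(-1 - \frac{1}{3}\right)\right) - 11651 = 2 \cdot 5 \left(- \frac{4}{3}\right) \left(4 + 5 \left(- \frac{4}{3}\right)\right) - 11651 = 2 \left(- \frac{20}{3}\right) \left(4 - \frac{20}{3}\right) - 11651 = 2 \left(- \frac{20}{3}\right) \left(- \frac{8}{3}\right) - 11651 = \frac{320}{9} - 11651 = - \frac{104539}{9}$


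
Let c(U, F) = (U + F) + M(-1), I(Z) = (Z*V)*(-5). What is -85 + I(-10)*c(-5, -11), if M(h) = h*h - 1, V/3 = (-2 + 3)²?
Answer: -2485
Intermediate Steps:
V = 3 (V = 3*(-2 + 3)² = 3*1² = 3*1 = 3)
M(h) = -1 + h² (M(h) = h² - 1 = -1 + h²)
I(Z) = -15*Z (I(Z) = (Z*3)*(-5) = (3*Z)*(-5) = -15*Z)
c(U, F) = F + U (c(U, F) = (U + F) + (-1 + (-1)²) = (F + U) + (-1 + 1) = (F + U) + 0 = F + U)
-85 + I(-10)*c(-5, -11) = -85 + (-15*(-10))*(-11 - 5) = -85 + 150*(-16) = -85 - 2400 = -2485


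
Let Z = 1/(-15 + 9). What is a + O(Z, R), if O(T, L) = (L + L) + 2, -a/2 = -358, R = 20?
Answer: 758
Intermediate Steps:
a = 716 (a = -2*(-358) = 716)
Z = -⅙ (Z = 1/(-6) = -⅙ ≈ -0.16667)
O(T, L) = 2 + 2*L (O(T, L) = 2*L + 2 = 2 + 2*L)
a + O(Z, R) = 716 + (2 + 2*20) = 716 + (2 + 40) = 716 + 42 = 758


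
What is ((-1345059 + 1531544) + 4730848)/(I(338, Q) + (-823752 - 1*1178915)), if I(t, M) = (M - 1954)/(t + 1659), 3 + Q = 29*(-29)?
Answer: -3273304667/1333109599 ≈ -2.4554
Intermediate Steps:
Q = -844 (Q = -3 + 29*(-29) = -3 - 841 = -844)
I(t, M) = (-1954 + M)/(1659 + t)
((-1345059 + 1531544) + 4730848)/(I(338, Q) + (-823752 - 1*1178915)) = ((-1345059 + 1531544) + 4730848)/((-1954 - 844)/(1659 + 338) + (-823752 - 1*1178915)) = (186485 + 4730848)/(-2798/1997 + (-823752 - 1178915)) = 4917333/((1/1997)*(-2798) - 2002667) = 4917333/(-2798/1997 - 2002667) = 4917333/(-3999328797/1997) = 4917333*(-1997/3999328797) = -3273304667/1333109599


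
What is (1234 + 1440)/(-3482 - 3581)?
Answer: -382/1009 ≈ -0.37859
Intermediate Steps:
(1234 + 1440)/(-3482 - 3581) = 2674/(-7063) = 2674*(-1/7063) = -382/1009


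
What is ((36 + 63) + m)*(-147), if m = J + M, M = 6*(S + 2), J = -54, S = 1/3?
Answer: -8673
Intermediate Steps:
S = 1/3 ≈ 0.33333
M = 14 (M = 6*(1/3 + 2) = 6*(7/3) = 14)
m = -40 (m = -54 + 14 = -40)
((36 + 63) + m)*(-147) = ((36 + 63) - 40)*(-147) = (99 - 40)*(-147) = 59*(-147) = -8673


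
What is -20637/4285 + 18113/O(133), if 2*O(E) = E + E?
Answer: 74869484/569905 ≈ 131.37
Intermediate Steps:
O(E) = E (O(E) = (E + E)/2 = (2*E)/2 = E)
-20637/4285 + 18113/O(133) = -20637/4285 + 18113/133 = 74869484/569905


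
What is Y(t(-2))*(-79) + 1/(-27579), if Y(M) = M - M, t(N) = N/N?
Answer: -1/27579 ≈ -3.6259e-5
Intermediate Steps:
t(N) = 1
Y(M) = 0
Y(t(-2))*(-79) + 1/(-27579) = 0*(-79) + 1/(-27579) = 0 - 1/27579 = -1/27579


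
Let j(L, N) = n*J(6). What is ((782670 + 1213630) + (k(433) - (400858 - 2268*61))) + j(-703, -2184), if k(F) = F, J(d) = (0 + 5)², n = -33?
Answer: 1733398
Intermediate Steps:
J(d) = 25 (J(d) = 5² = 25)
j(L, N) = -825 (j(L, N) = -33*25 = -825)
((782670 + 1213630) + (k(433) - (400858 - 2268*61))) + j(-703, -2184) = ((782670 + 1213630) + (433 - (400858 - 2268*61))) - 825 = (1996300 + (433 - (400858 - 1*138348))) - 825 = (1996300 + (433 - (400858 - 138348))) - 825 = (1996300 + (433 - 1*262510)) - 825 = (1996300 + (433 - 262510)) - 825 = (1996300 - 262077) - 825 = 1734223 - 825 = 1733398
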